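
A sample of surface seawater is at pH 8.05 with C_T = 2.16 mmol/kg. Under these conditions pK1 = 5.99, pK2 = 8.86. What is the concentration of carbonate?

α₂ = 1 / (1 + [H⁺]/K2 + [H⁺]²/(K1K2)) = 1 / (1 + 10^+0.81 + 10^-1.25)
   = 1 / (1 + 6.4565 + 0.056234) = 1/7.5128 = 0.1331
[CO3²⁻] = α₂ × DIC = 0.1331 × 2.16 = 0.288 mmol/kg

[CO3²⁻] = 0.288 mmol/kg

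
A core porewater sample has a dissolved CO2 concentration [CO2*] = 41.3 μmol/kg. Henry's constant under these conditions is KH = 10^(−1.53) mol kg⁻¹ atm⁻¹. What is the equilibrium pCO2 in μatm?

pCO2 = 1400 μatm

KH = 10^(−1.53) = 2.951×10^-2 mol kg⁻¹ atm⁻¹
pCO2 = [CO2*]/KH = 41.3×10^-6 / 2.951×10^-2 = 1.40×10^-3 atm = 1400 μatm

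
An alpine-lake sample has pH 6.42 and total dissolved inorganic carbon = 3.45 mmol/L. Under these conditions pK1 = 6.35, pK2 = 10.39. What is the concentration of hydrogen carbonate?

α₁ = 1 / (1 + [H⁺]/K1 + K2/[H⁺]) = 1 / (1 + 10^-0.07 + 10^-3.97)
   = 1 / (1 + 0.85114 + 0.00010715) = 1/1.8512 = 0.5402
[HCO3⁻] = α₁ × DIC = 0.5402 × 3.45 = 1.86 mmol/L

[HCO3⁻] = 1.86 mmol/L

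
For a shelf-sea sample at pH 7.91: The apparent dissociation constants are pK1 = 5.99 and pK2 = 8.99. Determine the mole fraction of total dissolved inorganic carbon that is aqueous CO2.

α₀ = 1 / (1 + K1/[H⁺] + K1K2/[H⁺]²) = 1 / (1 + 10^+1.92 + 10^+0.84)
   = 1 / (1 + 83.176 + 6.9183) = 1/91.095 = 0.01098

α₀ = 0.0110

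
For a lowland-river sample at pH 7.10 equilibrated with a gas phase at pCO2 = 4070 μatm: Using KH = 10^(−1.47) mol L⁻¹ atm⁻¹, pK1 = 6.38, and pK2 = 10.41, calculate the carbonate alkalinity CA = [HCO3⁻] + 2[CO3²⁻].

CA = 0.724 mmol/L

[CO2*] = KH · pCO2 = 10^(−1.47) × 4070×10^-6 = 1.379×10^-4 mol/L
α₀ = 1/(1 + K1/[H⁺] + K1K2/[H⁺]²) = 1/(1 + 10^+0.72 + 10^-2.59) = 0.1600
DIC = [CO2*]/α₀ = 1.379×10^-4 / 0.1600 = 0.8620 mmol/L
CA = (α₁ + 2α₂)·DIC = (0.8396 + 2×0.0004112) × 0.8620 = 0.724 mmol/L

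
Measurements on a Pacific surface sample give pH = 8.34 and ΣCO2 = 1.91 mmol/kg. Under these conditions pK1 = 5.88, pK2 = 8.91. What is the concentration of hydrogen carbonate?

α₁ = 1 / (1 + [H⁺]/K1 + K2/[H⁺]) = 1 / (1 + 10^-2.46 + 10^-0.57)
   = 1 / (1 + 0.0034674 + 0.26915) = 1/1.2726 = 0.7858
[HCO3⁻] = α₁ × DIC = 0.7858 × 1.91 = 1.50 mmol/kg

[HCO3⁻] = 1.50 mmol/kg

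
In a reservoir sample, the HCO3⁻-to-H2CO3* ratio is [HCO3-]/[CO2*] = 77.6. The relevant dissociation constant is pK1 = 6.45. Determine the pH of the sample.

From K1 = [H⁺][HCO3-]/[CO2*]:  pH = pK1 + log₁₀([HCO3-]/[CO2*])
log₁₀(77.6) = +1.890
pH = 6.45 + (+1.890) = 8.34

pH = 8.34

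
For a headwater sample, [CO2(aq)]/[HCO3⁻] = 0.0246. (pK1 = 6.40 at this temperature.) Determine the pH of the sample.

pH = 8.01

From K1 = [H⁺][HCO3⁻]/[CO2(aq)]:  pH = pK1 − log₁₀([CO2(aq)]/[HCO3⁻])
log₁₀(0.0246) = -1.609
pH = 6.40 − (-1.609) = 8.01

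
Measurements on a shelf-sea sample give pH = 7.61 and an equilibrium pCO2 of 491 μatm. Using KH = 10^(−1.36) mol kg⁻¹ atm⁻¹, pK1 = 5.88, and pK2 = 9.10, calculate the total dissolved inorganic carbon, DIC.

[CO2*] = KH · pCO2 = 10^(−1.36) × 491×10^-6 = 2.143×10^-5 mol/kg
α₀ = 1/(1 + K1/[H⁺] + K1K2/[H⁺]²) = 1/(1 + 10^+1.73 + 10^+0.24) = 0.01772
DIC = [CO2*]/α₀ = 2.143×10^-5 / 0.01772 = 1.21 mmol/kg

DIC = 1.21 mmol/kg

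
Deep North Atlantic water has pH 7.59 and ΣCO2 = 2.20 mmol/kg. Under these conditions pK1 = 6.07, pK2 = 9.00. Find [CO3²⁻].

α₂ = 1 / (1 + [H⁺]/K2 + [H⁺]²/(K1K2)) = 1 / (1 + 10^+1.41 + 10^-0.11)
   = 1 / (1 + 25.704 + 0.77625) = 1/27.480 = 0.03639
[CO3²⁻] = α₂ × DIC = 0.03639 × 2.20 = 0.0801 mmol/kg

[CO3²⁻] = 0.0801 mmol/kg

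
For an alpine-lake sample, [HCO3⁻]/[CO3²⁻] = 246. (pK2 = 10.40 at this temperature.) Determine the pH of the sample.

From K2 = [H⁺][CO3²⁻]/[HCO3⁻]:  pH = pK2 − log₁₀([HCO3⁻]/[CO3²⁻])
log₁₀(246) = +2.391
pH = 10.40 − (+2.391) = 8.01

pH = 8.01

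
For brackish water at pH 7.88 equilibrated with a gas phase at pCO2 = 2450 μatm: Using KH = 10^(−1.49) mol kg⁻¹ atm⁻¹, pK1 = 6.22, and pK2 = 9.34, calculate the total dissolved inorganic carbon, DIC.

DIC = 3.83 mmol/kg

[CO2*] = KH · pCO2 = 10^(−1.49) × 2450×10^-6 = 7.928×10^-5 mol/kg
α₀ = 1/(1 + K1/[H⁺] + K1K2/[H⁺]²) = 1/(1 + 10^+1.66 + 10^+0.20) = 0.02071
DIC = [CO2*]/α₀ = 7.928×10^-5 / 0.02071 = 3.83 mmol/kg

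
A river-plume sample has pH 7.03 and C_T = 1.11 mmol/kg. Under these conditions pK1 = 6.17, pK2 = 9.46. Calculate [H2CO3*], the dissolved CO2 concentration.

α₀ = 1 / (1 + K1/[H⁺] + K1K2/[H⁺]²) = 1 / (1 + 10^+0.86 + 10^-1.57)
   = 1 / (1 + 7.2444 + 0.026915) = 1/8.2713 = 0.1209
[CO2*] = α₀ × DIC = 0.1209 × 1.11 = 0.134 mmol/kg

[CO2*] = 0.134 mmol/kg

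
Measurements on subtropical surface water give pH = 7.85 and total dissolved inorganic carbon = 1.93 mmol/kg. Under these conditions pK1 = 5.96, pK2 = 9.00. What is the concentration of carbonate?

α₂ = 1 / (1 + [H⁺]/K2 + [H⁺]²/(K1K2)) = 1 / (1 + 10^+1.15 + 10^-0.74)
   = 1 / (1 + 14.125 + 0.18197) = 1/15.307 = 0.06533
[CO3²⁻] = α₂ × DIC = 0.06533 × 1.93 = 0.126 mmol/kg

[CO3²⁻] = 0.126 mmol/kg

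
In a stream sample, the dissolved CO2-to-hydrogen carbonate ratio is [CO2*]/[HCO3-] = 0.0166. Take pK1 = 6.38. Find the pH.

pH = 8.16

From K1 = [H⁺][HCO3-]/[CO2*]:  pH = pK1 − log₁₀([CO2*]/[HCO3-])
log₁₀(0.0166) = -1.780
pH = 6.38 − (-1.780) = 8.16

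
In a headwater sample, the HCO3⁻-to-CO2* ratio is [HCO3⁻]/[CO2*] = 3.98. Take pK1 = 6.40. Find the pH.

From K1 = [H⁺][HCO3⁻]/[CO2*]:  pH = pK1 + log₁₀([HCO3⁻]/[CO2*])
log₁₀(3.98) = +0.600
pH = 6.40 + (+0.600) = 7.00

pH = 7.00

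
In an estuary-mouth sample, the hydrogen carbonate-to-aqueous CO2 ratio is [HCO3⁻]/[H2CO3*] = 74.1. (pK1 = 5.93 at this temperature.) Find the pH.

From K1 = [H⁺][HCO3⁻]/[H2CO3*]:  pH = pK1 + log₁₀([HCO3⁻]/[H2CO3*])
log₁₀(74.1) = +1.870
pH = 5.93 + (+1.870) = 7.80

pH = 7.80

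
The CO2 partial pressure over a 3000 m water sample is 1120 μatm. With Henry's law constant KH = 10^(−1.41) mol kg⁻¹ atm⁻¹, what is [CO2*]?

[CO2*] = 43.6 μmol/kg

KH = 10^(−1.41) = 3.890×10^-2 mol kg⁻¹ atm⁻¹
[CO2*] = KH · pCO2 = 3.890×10^-2 × 1120×10^-6 atm = 4.36×10^-5 mol/kg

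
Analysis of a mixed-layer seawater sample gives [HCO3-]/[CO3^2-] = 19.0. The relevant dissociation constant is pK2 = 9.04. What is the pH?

pH = 7.76

From K2 = [H⁺][CO3^2-]/[HCO3-]:  pH = pK2 − log₁₀([HCO3-]/[CO3^2-])
log₁₀(19.0) = +1.279
pH = 9.04 − (+1.279) = 7.76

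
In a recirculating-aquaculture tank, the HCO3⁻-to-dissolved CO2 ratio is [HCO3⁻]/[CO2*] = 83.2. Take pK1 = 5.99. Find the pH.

From K1 = [H⁺][HCO3⁻]/[CO2*]:  pH = pK1 + log₁₀([HCO3⁻]/[CO2*])
log₁₀(83.2) = +1.920
pH = 5.99 + (+1.920) = 7.91

pH = 7.91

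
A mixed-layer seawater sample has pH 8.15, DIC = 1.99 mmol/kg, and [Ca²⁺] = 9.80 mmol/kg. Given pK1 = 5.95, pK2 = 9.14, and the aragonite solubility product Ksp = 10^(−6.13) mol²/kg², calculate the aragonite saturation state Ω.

α₂ = 1 / (1 + [H⁺]/K2 + [H⁺]²/(K1K2)) = 1 / (1 + 10^+0.99 + 10^-1.21)
   = 1 / (1 + 9.7724 + 0.061660) = 1/10.834 = 0.09230
[CO3²⁻] = α₂ × DIC = 0.09230 × 1.99 = 0.1837 mmol/kg
Ksp = 10^(−6.13) = 7.413×10^-7
Ω = [Ca²⁺][CO3²⁻]/Ksp = (9.80×10^-3)(1.837×10^-4) / 7.413×10^-7 = 2.43

Ω = 2.43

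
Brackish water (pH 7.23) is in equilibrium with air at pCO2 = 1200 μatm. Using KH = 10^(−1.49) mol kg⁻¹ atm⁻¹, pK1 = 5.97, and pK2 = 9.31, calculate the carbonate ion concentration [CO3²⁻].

[CO3²⁻] = 5.88 μmol/kg

[CO2*] = KH · pCO2 = 10^(−1.49) × 1200×10^-6 = 3.883×10^-5 mol/kg
α₀ = 1/(1 + K1/[H⁺] + K1K2/[H⁺]²) = 1/(1 + 10^+1.26 + 10^-0.82) = 0.05168
DIC = [CO2*]/α₀ = 3.883×10^-5 / 0.05168 = 0.7513 mmol/kg
[CO3²⁻] = α₂·DIC; α₂ = 0.007823, so [CO3²⁻] = 0.007823 × 0.7513 = 0.00588 mmol/kg = 5.88 μmol/kg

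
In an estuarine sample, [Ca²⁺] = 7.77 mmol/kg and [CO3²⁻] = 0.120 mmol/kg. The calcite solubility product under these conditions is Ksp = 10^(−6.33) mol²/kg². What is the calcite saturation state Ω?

Ω = 1.99

Ksp = 10^(−6.33) = 4.677×10^-7
Ω = [Ca²⁺][CO3²⁻]/Ksp = (7.77×10^-3)(0.120×10^-3) / 4.677×10^-7 = 1.99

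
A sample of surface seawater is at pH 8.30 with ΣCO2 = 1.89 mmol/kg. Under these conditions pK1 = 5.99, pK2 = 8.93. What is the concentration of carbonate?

α₂ = 1 / (1 + [H⁺]/K2 + [H⁺]²/(K1K2)) = 1 / (1 + 10^+0.63 + 10^-1.68)
   = 1 / (1 + 4.2658 + 0.020893) = 1/5.2867 = 0.1892
[CO3²⁻] = α₂ × DIC = 0.1892 × 1.89 = 0.358 mmol/kg

[CO3²⁻] = 0.358 mmol/kg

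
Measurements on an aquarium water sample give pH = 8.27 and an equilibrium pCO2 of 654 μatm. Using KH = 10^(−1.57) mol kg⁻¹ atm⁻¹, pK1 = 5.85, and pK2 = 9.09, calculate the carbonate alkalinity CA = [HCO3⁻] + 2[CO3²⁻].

[CO2*] = KH · pCO2 = 10^(−1.57) × 654×10^-6 = 1.760×10^-5 mol/kg
α₀ = 1/(1 + K1/[H⁺] + K1K2/[H⁺]²) = 1/(1 + 10^+2.42 + 10^+1.60) = 0.003291
DIC = [CO2*]/α₀ = 1.760×10^-5 / 0.003291 = 5.348 mmol/kg
CA = (α₁ + 2α₂)·DIC = (0.8657 + 2×0.1310) × 5.348 = 6.03 mmol/kg

CA = 6.03 mmol/kg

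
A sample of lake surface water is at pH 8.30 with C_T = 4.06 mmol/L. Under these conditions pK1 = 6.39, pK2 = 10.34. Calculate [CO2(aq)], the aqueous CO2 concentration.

[CO2*] = 0.0489 mmol/L

α₀ = 1 / (1 + K1/[H⁺] + K1K2/[H⁺]²) = 1 / (1 + 10^+1.91 + 10^-0.13)
   = 1 / (1 + 81.283 + 0.74131) = 1/83.024 = 0.01204
[CO2*] = α₀ × DIC = 0.01204 × 4.06 = 0.0489 mmol/L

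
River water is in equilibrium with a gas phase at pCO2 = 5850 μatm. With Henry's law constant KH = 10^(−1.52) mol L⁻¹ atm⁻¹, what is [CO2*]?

[CO2*] = 177 μmol/L

KH = 10^(−1.52) = 3.020×10^-2 mol L⁻¹ atm⁻¹
[CO2*] = KH · pCO2 = 3.020×10^-2 × 5850×10^-6 atm = 1.77×10^-4 mol/L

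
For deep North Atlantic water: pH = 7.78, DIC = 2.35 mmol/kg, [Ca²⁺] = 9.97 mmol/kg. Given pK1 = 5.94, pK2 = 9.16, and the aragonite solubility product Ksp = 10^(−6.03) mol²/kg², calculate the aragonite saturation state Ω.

Ω = 0.991

α₂ = 1 / (1 + [H⁺]/K2 + [H⁺]²/(K1K2)) = 1 / (1 + 10^+1.38 + 10^-0.46)
   = 1 / (1 + 23.988 + 0.34674) = 1/25.335 = 0.03947
[CO3²⁻] = α₂ × DIC = 0.03947 × 2.35 = 0.09276 mmol/kg
Ksp = 10^(−6.03) = 9.333×10^-7
Ω = [Ca²⁺][CO3²⁻]/Ksp = (9.97×10^-3)(9.276×10^-5) / 9.333×10^-7 = 0.991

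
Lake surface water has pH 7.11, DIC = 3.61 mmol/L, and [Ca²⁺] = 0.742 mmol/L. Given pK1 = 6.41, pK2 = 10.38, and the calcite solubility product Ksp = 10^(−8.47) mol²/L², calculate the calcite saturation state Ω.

α₂ = 1 / (1 + [H⁺]/K2 + [H⁺]²/(K1K2)) = 1 / (1 + 10^+3.27 + 10^+2.57)
   = 1 / (1 + 1862.1 + 371.54) = 1/2234.6 = 0.0004475
[CO3²⁻] = α₂ × DIC = 0.0004475 × 3.61 = 0.001615 mmol/L = 1.615 μmol/L
Ksp = 10^(−8.47) = 3.388×10^-9
Ω = [Ca²⁺][CO3²⁻]/Ksp = (0.742×10^-3)(1.615×10^-6) / 3.388×10^-9 = 0.354

Ω = 0.354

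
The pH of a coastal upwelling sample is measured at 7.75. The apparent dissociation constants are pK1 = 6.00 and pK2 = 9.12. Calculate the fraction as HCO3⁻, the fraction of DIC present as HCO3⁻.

α₁ = 1 / (1 + [H⁺]/K1 + K2/[H⁺]) = 1 / (1 + 10^-1.75 + 10^-1.37)
   = 1 / (1 + 0.017783 + 0.042658) = 1/1.0604 = 0.9430

α₁ = 0.943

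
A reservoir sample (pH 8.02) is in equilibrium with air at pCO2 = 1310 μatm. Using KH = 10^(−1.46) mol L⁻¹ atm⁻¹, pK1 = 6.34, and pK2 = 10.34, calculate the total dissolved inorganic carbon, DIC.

[CO2*] = KH · pCO2 = 10^(−1.46) × 1310×10^-6 = 4.542×10^-5 mol/L
α₀ = 1/(1 + K1/[H⁺] + K1K2/[H⁺]²) = 1/(1 + 10^+1.68 + 10^-0.64) = 0.02037
DIC = [CO2*]/α₀ = 4.542×10^-5 / 0.02037 = 2.23 mmol/L

DIC = 2.23 mmol/L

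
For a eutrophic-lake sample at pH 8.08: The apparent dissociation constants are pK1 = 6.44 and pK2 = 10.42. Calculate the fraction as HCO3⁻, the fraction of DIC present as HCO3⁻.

α₁ = 0.973

α₁ = 1 / (1 + [H⁺]/K1 + K2/[H⁺]) = 1 / (1 + 10^-1.64 + 10^-2.34)
   = 1 / (1 + 0.022909 + 0.0045709) = 1/1.0275 = 0.9733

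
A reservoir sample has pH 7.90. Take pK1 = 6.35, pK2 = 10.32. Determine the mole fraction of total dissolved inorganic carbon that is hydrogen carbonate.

α₁ = 0.969

α₁ = 1 / (1 + [H⁺]/K1 + K2/[H⁺]) = 1 / (1 + 10^-1.55 + 10^-2.42)
   = 1 / (1 + 0.028184 + 0.0038019) = 1/1.0320 = 0.9690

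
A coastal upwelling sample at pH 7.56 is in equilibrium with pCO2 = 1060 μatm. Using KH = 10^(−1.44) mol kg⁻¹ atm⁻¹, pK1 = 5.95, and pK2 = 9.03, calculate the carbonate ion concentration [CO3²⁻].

[CO2*] = KH · pCO2 = 10^(−1.44) × 1060×10^-6 = 3.849×10^-5 mol/kg
α₀ = 1/(1 + K1/[H⁺] + K1K2/[H⁺]²) = 1/(1 + 10^+1.61 + 10^+0.14) = 0.02319
DIC = [CO2*]/α₀ = 3.849×10^-5 / 0.02319 = 1.659 mmol/kg
[CO3²⁻] = α₂·DIC; α₂ = 0.03201, so [CO3²⁻] = 0.03201 × 1.659 = 0.0531 mmol/kg

[CO3²⁻] = 0.0531 mmol/kg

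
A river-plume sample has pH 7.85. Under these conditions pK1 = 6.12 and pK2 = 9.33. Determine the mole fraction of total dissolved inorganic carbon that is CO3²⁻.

α₂ = 0.0315

α₂ = 1 / (1 + [H⁺]/K2 + [H⁺]²/(K1K2)) = 1 / (1 + 10^+1.48 + 10^-0.25)
   = 1 / (1 + 30.200 + 0.56234) = 1/31.762 = 0.03148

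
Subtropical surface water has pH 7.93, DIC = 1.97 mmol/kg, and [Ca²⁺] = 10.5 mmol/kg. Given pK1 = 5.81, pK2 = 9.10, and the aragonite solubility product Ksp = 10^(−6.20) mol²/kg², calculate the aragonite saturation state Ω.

Ω = 2.06

α₂ = 1 / (1 + [H⁺]/K2 + [H⁺]²/(K1K2)) = 1 / (1 + 10^+1.17 + 10^-0.95)
   = 1 / (1 + 14.791 + 0.11220) = 1/15.903 = 0.06288
[CO3²⁻] = α₂ × DIC = 0.06288 × 1.97 = 0.1239 mmol/kg
Ksp = 10^(−6.20) = 6.310×10^-7
Ω = [Ca²⁺][CO3²⁻]/Ksp = (10.5×10^-3)(1.239×10^-4) / 6.310×10^-7 = 2.06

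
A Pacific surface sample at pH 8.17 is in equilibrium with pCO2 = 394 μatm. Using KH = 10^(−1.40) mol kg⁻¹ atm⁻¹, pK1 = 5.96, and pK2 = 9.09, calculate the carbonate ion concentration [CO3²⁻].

[CO2*] = KH · pCO2 = 10^(−1.40) × 394×10^-6 = 1.569×10^-5 mol/kg
α₀ = 1/(1 + K1/[H⁺] + K1K2/[H⁺]²) = 1/(1 + 10^+2.21 + 10^+1.29) = 0.005474
DIC = [CO2*]/α₀ = 1.569×10^-5 / 0.005474 = 2.865 mmol/kg
[CO3²⁻] = α₂·DIC; α₂ = 0.1067, so [CO3²⁻] = 0.1067 × 2.865 = 0.306 mmol/kg

[CO3²⁻] = 0.306 mmol/kg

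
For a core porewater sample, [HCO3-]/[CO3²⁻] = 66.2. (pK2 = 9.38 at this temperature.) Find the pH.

pH = 7.56

From K2 = [H⁺][CO3²⁻]/[HCO3-]:  pH = pK2 − log₁₀([HCO3-]/[CO3²⁻])
log₁₀(66.2) = +1.821
pH = 9.38 − (+1.821) = 7.56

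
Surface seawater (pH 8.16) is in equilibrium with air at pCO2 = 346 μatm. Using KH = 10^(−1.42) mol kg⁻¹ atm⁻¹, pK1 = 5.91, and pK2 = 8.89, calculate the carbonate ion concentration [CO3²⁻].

[CO2*] = KH · pCO2 = 10^(−1.42) × 346×10^-6 = 1.315×10^-5 mol/kg
α₀ = 1/(1 + K1/[H⁺] + K1K2/[H⁺]²) = 1/(1 + 10^+2.25 + 10^+1.52) = 0.004718
DIC = [CO2*]/α₀ = 1.315×10^-5 / 0.004718 = 2.788 mmol/kg
[CO3²⁻] = α₂·DIC; α₂ = 0.1562, so [CO3²⁻] = 0.1562 × 2.788 = 0.436 mmol/kg

[CO3²⁻] = 0.436 mmol/kg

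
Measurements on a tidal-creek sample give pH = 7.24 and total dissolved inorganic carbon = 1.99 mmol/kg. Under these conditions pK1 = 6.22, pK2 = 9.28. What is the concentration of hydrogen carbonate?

[HCO3⁻] = 1.80 mmol/kg

α₁ = 1 / (1 + [H⁺]/K1 + K2/[H⁺]) = 1 / (1 + 10^-1.02 + 10^-2.04)
   = 1 / (1 + 0.095499 + 0.0091201) = 1/1.1046 = 0.9053
[HCO3⁻] = α₁ × DIC = 0.9053 × 1.99 = 1.80 mmol/kg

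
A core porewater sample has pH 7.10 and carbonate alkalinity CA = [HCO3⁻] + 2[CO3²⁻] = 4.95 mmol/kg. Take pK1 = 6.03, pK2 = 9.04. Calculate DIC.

CA = [HCO3⁻] + 2[CO3²⁻] = (α₁ + 2α₂)·DIC
At pH 7.10: [H⁺]/K1 = 10^-1.07 = 0.085114, K2/[H⁺] = 10^-1.94 = 0.011482
α₁ = 1/(1 + 0.085114 + 0.011482) = 1/1.0966 = 0.9119; α₂ = α₁·K2/[H⁺] = 0.01047
α₁ + 2α₂ = 0.9329
DIC = CA / (α₁ + 2α₂) = 4.95 / 0.9329 = 5.31 mmol/kg

DIC = 5.31 mmol/kg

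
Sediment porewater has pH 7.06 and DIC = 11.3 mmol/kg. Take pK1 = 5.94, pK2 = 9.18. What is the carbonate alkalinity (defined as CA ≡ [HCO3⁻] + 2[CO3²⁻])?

CA = [HCO3⁻] + 2[CO3²⁻] = (α₁ + 2α₂)·DIC
At pH 7.06: [H⁺]/K1 = 10^-1.12 = 0.075858, K2/[H⁺] = 10^-2.12 = 0.0075858
α₁ = 1/(1 + 0.075858 + 0.0075858) = 1/1.0834 = 0.9230; α₂ = α₁·K2/[H⁺] = 0.007002
α₁ + 2α₂ = 0.9370
CA = 0.9370 × 11.3 = 10.6 mmol/kg

CA = 10.6 mmol/kg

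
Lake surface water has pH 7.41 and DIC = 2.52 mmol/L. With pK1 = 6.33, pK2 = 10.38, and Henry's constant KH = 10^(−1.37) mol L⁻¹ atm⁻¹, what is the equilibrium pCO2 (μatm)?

pCO2 = 4530 μatm

α₀ = 1 / (1 + K1/[H⁺] + K1K2/[H⁺]²) = 1 / (1 + 10^+1.08 + 10^-1.89)
   = 1 / (1 + 12.023 + 0.012882) = 1/13.036 = 0.07671
[CO2*] = α₀ × DIC = 0.07671 × 2.52 = 0.1933 mmol/L
pCO2 = [CO2*]/KH = 1.933×10^-4 / 4.266×10^-2 = 4530 μatm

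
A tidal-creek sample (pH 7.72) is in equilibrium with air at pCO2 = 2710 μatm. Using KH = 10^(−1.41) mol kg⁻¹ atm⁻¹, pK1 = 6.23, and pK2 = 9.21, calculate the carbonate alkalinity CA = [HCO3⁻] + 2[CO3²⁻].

[CO2*] = KH · pCO2 = 10^(−1.41) × 2710×10^-6 = 1.054×10^-4 mol/kg
α₀ = 1/(1 + K1/[H⁺] + K1K2/[H⁺]²) = 1/(1 + 10^+1.49 + 10^-0.00) = 0.03039
DIC = [CO2*]/α₀ = 1.054×10^-4 / 0.03039 = 3.469 mmol/kg
CA = (α₁ + 2α₂)·DIC = (0.9392 + 2×0.03039) × 3.469 = 3.47 mmol/kg

CA = 3.47 mmol/kg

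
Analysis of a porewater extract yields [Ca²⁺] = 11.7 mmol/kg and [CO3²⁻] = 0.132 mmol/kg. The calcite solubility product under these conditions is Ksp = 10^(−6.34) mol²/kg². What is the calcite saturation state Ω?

Ksp = 10^(−6.34) = 4.571×10^-7
Ω = [Ca²⁺][CO3²⁻]/Ksp = (11.7×10^-3)(0.132×10^-3) / 4.571×10^-7 = 3.38

Ω = 3.38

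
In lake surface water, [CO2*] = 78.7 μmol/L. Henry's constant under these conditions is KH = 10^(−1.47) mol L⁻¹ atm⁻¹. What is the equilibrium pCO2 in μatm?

KH = 10^(−1.47) = 3.388×10^-2 mol L⁻¹ atm⁻¹
pCO2 = [CO2*]/KH = 78.7×10^-6 / 3.388×10^-2 = 2.32×10^-3 atm = 2320 μatm

pCO2 = 2320 μatm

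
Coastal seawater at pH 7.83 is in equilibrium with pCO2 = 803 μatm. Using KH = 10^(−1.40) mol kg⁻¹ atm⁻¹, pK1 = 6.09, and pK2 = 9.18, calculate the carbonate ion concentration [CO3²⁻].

[CO2*] = KH · pCO2 = 10^(−1.40) × 803×10^-6 = 3.197×10^-5 mol/kg
α₀ = 1/(1 + K1/[H⁺] + K1K2/[H⁺]²) = 1/(1 + 10^+1.74 + 10^+0.39) = 0.01712
DIC = [CO2*]/α₀ = 3.197×10^-5 / 0.01712 = 1.867 mmol/kg
[CO3²⁻] = α₂·DIC; α₂ = 0.04203, so [CO3²⁻] = 0.04203 × 1.867 = 0.0785 mmol/kg

[CO3²⁻] = 0.0785 mmol/kg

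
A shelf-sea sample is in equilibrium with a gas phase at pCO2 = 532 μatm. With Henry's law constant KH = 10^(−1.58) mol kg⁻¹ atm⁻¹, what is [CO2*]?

[CO2*] = 14.0 μmol/kg

KH = 10^(−1.58) = 2.630×10^-2 mol kg⁻¹ atm⁻¹
[CO2*] = KH · pCO2 = 2.630×10^-2 × 532×10^-6 atm = 1.40×10^-5 mol/kg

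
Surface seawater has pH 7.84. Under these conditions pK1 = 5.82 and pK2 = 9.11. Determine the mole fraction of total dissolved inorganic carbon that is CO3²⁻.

α₂ = 0.0505

α₂ = 1 / (1 + [H⁺]/K2 + [H⁺]²/(K1K2)) = 1 / (1 + 10^+1.27 + 10^-0.75)
   = 1 / (1 + 18.621 + 0.17783) = 1/19.799 = 0.05051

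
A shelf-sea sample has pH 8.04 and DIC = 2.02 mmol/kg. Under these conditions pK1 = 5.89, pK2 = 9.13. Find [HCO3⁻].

[HCO3⁻] = 1.86 mmol/kg

α₁ = 1 / (1 + [H⁺]/K1 + K2/[H⁺]) = 1 / (1 + 10^-2.15 + 10^-1.09)
   = 1 / (1 + 0.0070795 + 0.081283) = 1/1.0884 = 0.9188
[HCO3⁻] = α₁ × DIC = 0.9188 × 2.02 = 1.86 mmol/kg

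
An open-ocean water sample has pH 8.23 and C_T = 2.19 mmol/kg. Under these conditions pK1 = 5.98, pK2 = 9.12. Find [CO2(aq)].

[CO2*] = 10.9 μmol/kg

α₀ = 1 / (1 + K1/[H⁺] + K1K2/[H⁺]²) = 1 / (1 + 10^+2.25 + 10^+1.36)
   = 1 / (1 + 177.83 + 22.909) = 1/201.74 = 0.004957
[CO2*] = α₀ × DIC = 0.004957 × 2.19 = 0.0109 mmol/kg = 10.9 μmol/kg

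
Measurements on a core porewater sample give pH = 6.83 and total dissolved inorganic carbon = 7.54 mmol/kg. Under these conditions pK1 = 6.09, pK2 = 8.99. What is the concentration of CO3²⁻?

α₂ = 1 / (1 + [H⁺]/K2 + [H⁺]²/(K1K2)) = 1 / (1 + 10^+2.16 + 10^+1.42)
   = 1 / (1 + 144.54 + 26.303) = 1/171.85 = 0.005819
[CO3²⁻] = α₂ × DIC = 0.005819 × 7.54 = 0.0439 mmol/kg

[CO3²⁻] = 0.0439 mmol/kg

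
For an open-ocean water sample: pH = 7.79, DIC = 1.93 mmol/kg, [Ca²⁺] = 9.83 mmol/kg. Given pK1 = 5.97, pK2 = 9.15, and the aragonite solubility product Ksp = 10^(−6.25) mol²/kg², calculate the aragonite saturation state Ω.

Ω = 1.39

α₂ = 1 / (1 + [H⁺]/K2 + [H⁺]²/(K1K2)) = 1 / (1 + 10^+1.36 + 10^-0.46)
   = 1 / (1 + 22.909 + 0.34674) = 1/24.255 = 0.04123
[CO3²⁻] = α₂ × DIC = 0.04123 × 1.93 = 0.07957 mmol/kg
Ksp = 10^(−6.25) = 5.623×10^-7
Ω = [Ca²⁺][CO3²⁻]/Ksp = (9.83×10^-3)(7.957×10^-5) / 5.623×10^-7 = 1.39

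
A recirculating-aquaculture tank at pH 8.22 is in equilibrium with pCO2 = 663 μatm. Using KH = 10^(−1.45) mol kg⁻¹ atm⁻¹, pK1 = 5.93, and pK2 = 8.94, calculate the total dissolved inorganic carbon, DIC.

[CO2*] = KH · pCO2 = 10^(−1.45) × 663×10^-6 = 2.352×10^-5 mol/kg
α₀ = 1/(1 + K1/[H⁺] + K1K2/[H⁺]²) = 1/(1 + 10^+2.29 + 10^+1.57) = 0.004289
DIC = [CO2*]/α₀ = 2.352×10^-5 / 0.004289 = 5.48 mmol/kg

DIC = 5.48 mmol/kg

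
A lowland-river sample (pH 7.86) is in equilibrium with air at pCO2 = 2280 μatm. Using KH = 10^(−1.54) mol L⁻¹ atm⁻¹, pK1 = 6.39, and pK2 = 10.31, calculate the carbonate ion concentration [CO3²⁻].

[CO2*] = KH · pCO2 = 10^(−1.54) × 2280×10^-6 = 6.576×10^-5 mol/L
α₀ = 1/(1 + K1/[H⁺] + K1K2/[H⁺]²) = 1/(1 + 10^+1.47 + 10^-0.98) = 0.03266
DIC = [CO2*]/α₀ = 6.576×10^-5 / 0.03266 = 2.013 mmol/L
[CO3²⁻] = α₂·DIC; α₂ = 0.003420, so [CO3²⁻] = 0.003420 × 2.013 = 0.00689 mmol/L = 6.89 μmol/L

[CO3²⁻] = 6.89 μmol/L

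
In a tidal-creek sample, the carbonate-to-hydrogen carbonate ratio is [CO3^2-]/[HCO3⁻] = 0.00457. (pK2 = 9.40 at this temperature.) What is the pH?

From K2 = [H⁺][CO3^2-]/[HCO3⁻]:  pH = pK2 + log₁₀([CO3^2-]/[HCO3⁻])
log₁₀(0.00457) = -2.340
pH = 9.40 + (-2.340) = 7.06

pH = 7.06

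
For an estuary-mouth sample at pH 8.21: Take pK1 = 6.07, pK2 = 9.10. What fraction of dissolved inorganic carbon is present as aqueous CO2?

α₀ = 0.00638

α₀ = 1 / (1 + K1/[H⁺] + K1K2/[H⁺]²) = 1 / (1 + 10^+2.14 + 10^+1.25)
   = 1 / (1 + 138.04 + 17.783) = 1/156.82 = 0.006377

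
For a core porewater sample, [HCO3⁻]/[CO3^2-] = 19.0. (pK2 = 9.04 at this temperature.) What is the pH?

pH = 7.76

From K2 = [H⁺][CO3^2-]/[HCO3⁻]:  pH = pK2 − log₁₀([HCO3⁻]/[CO3^2-])
log₁₀(19.0) = +1.279
pH = 9.04 − (+1.279) = 7.76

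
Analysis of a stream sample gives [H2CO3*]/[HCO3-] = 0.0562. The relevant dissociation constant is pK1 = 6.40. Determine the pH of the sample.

From K1 = [H⁺][HCO3-]/[H2CO3*]:  pH = pK1 − log₁₀([H2CO3*]/[HCO3-])
log₁₀(0.0562) = -1.250
pH = 6.40 − (-1.250) = 7.65

pH = 7.65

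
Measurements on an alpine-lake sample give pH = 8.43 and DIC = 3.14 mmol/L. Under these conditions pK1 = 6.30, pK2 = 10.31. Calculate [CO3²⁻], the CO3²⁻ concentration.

α₂ = 1 / (1 + [H⁺]/K2 + [H⁺]²/(K1K2)) = 1 / (1 + 10^+1.88 + 10^-0.25)
   = 1 / (1 + 75.858 + 0.56234) = 1/77.420 = 0.01292
[CO3²⁻] = α₂ × DIC = 0.01292 × 3.14 = 0.0406 mmol/L

[CO3²⁻] = 0.0406 mmol/L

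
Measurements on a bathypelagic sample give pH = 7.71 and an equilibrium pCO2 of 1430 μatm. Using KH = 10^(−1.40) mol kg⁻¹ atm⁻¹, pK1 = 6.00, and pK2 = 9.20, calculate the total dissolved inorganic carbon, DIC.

[CO2*] = KH · pCO2 = 10^(−1.40) × 1430×10^-6 = 5.693×10^-5 mol/kg
α₀ = 1/(1 + K1/[H⁺] + K1K2/[H⁺]²) = 1/(1 + 10^+1.71 + 10^+0.22) = 0.01854
DIC = [CO2*]/α₀ = 5.693×10^-5 / 0.01854 = 3.07 mmol/kg

DIC = 3.07 mmol/kg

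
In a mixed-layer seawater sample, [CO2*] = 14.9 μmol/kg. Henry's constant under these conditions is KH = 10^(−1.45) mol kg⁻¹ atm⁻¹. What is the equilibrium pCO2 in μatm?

KH = 10^(−1.45) = 3.548×10^-2 mol kg⁻¹ atm⁻¹
pCO2 = [CO2*]/KH = 14.9×10^-6 / 3.548×10^-2 = 4.20×10^-4 atm = 420 μatm

pCO2 = 420 μatm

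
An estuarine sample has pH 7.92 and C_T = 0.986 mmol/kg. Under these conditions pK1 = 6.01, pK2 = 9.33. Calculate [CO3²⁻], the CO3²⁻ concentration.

α₂ = 1 / (1 + [H⁺]/K2 + [H⁺]²/(K1K2)) = 1 / (1 + 10^+1.41 + 10^-0.50)
   = 1 / (1 + 25.704 + 0.31623) = 1/27.020 = 0.03701
[CO3²⁻] = α₂ × DIC = 0.03701 × 0.986 = 0.0365 mmol/kg

[CO3²⁻] = 0.0365 mmol/kg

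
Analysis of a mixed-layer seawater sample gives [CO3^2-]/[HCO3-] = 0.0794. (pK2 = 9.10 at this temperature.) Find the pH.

From K2 = [H⁺][CO3^2-]/[HCO3-]:  pH = pK2 + log₁₀([CO3^2-]/[HCO3-])
log₁₀(0.0794) = -1.100
pH = 9.10 + (-1.100) = 8.00

pH = 8.00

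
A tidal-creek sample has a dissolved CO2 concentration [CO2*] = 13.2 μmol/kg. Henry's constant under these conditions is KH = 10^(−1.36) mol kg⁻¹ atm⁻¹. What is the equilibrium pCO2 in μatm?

pCO2 = 302 μatm

KH = 10^(−1.36) = 4.365×10^-2 mol kg⁻¹ atm⁻¹
pCO2 = [CO2*]/KH = 13.2×10^-6 / 4.365×10^-2 = 3.02×10^-4 atm = 302 μatm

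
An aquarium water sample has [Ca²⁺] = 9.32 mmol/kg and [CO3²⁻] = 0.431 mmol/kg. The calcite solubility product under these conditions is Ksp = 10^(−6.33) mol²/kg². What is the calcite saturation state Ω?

Ksp = 10^(−6.33) = 4.677×10^-7
Ω = [Ca²⁺][CO3²⁻]/Ksp = (9.32×10^-3)(0.431×10^-3) / 4.677×10^-7 = 8.59

Ω = 8.59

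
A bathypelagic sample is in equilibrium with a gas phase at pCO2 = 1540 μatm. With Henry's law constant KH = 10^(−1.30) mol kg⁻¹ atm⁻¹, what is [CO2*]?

[CO2*] = 77.2 μmol/kg

KH = 10^(−1.30) = 5.012×10^-2 mol kg⁻¹ atm⁻¹
[CO2*] = KH · pCO2 = 5.012×10^-2 × 1540×10^-6 atm = 7.72×10^-5 mol/kg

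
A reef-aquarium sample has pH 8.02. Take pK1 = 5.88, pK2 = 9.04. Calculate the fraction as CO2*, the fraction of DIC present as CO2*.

α₀ = 1 / (1 + K1/[H⁺] + K1K2/[H⁺]²) = 1 / (1 + 10^+2.14 + 10^+1.12)
   = 1 / (1 + 138.04 + 13.183) = 1/152.22 = 0.006569

α₀ = 0.00657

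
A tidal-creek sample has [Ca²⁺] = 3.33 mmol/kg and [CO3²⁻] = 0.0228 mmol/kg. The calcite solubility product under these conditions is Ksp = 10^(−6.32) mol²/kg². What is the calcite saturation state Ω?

Ω = 0.159

Ksp = 10^(−6.32) = 4.786×10^-7
Ω = [Ca²⁺][CO3²⁻]/Ksp = (3.33×10^-3)(0.0228×10^-3) / 4.786×10^-7 = 0.159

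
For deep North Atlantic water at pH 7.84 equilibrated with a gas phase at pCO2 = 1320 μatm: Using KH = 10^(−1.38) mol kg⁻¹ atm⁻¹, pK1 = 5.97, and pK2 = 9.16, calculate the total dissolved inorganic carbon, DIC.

DIC = 4.33 mmol/kg

[CO2*] = KH · pCO2 = 10^(−1.38) × 1320×10^-6 = 5.503×10^-5 mol/kg
α₀ = 1/(1 + K1/[H⁺] + K1K2/[H⁺]²) = 1/(1 + 10^+1.87 + 10^+0.55) = 0.01271
DIC = [CO2*]/α₀ = 5.503×10^-5 / 0.01271 = 4.33 mmol/kg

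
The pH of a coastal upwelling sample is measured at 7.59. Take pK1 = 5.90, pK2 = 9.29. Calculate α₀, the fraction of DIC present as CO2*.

α₀ = 1 / (1 + K1/[H⁺] + K1K2/[H⁺]²) = 1 / (1 + 10^+1.69 + 10^-0.01)
   = 1 / (1 + 48.978 + 0.97724) = 1/50.955 = 0.01963

α₀ = 0.0196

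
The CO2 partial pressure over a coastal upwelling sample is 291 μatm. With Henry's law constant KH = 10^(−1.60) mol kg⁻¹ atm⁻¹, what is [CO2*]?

[CO2*] = 7.31 μmol/kg

KH = 10^(−1.60) = 2.512×10^-2 mol kg⁻¹ atm⁻¹
[CO2*] = KH · pCO2 = 2.512×10^-2 × 291×10^-6 atm = 7.31×10^-6 mol/kg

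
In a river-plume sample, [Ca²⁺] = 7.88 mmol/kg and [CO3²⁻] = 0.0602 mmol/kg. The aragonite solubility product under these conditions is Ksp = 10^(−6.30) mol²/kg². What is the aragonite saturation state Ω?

Ω = 0.947

Ksp = 10^(−6.30) = 5.012×10^-7
Ω = [Ca²⁺][CO3²⁻]/Ksp = (7.88×10^-3)(0.0602×10^-3) / 5.012×10^-7 = 0.947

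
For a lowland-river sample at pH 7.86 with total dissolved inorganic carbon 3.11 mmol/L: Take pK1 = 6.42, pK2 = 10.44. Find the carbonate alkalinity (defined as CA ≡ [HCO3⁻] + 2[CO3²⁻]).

CA = [HCO3⁻] + 2[CO3²⁻] = (α₁ + 2α₂)·DIC
At pH 7.86: [H⁺]/K1 = 10^-1.44 = 0.036308, K2/[H⁺] = 10^-2.58 = 0.0026303
α₁ = 1/(1 + 0.036308 + 0.0026303) = 1/1.0389 = 0.9625; α₂ = α₁·K2/[H⁺] = 0.002532
α₁ + 2α₂ = 0.9676
CA = 0.9676 × 3.11 = 3.01 mmol/L

CA = 3.01 mmol/L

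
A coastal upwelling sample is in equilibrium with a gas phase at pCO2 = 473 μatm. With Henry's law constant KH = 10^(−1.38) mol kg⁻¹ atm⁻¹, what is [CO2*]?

KH = 10^(−1.38) = 4.169×10^-2 mol kg⁻¹ atm⁻¹
[CO2*] = KH · pCO2 = 4.169×10^-2 × 473×10^-6 atm = 1.97×10^-5 mol/kg

[CO2*] = 19.7 μmol/kg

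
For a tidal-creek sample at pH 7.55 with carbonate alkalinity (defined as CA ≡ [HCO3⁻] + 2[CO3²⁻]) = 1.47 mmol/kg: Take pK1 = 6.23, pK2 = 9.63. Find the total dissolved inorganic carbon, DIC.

CA = [HCO3⁻] + 2[CO3²⁻] = (α₁ + 2α₂)·DIC
At pH 7.55: [H⁺]/K1 = 10^-1.32 = 0.047863, K2/[H⁺] = 10^-2.08 = 0.0083176
α₁ = 1/(1 + 0.047863 + 0.0083176) = 1/1.0562 = 0.9468; α₂ = α₁·K2/[H⁺] = 0.007875
α₁ + 2α₂ = 0.9626
DIC = CA / (α₁ + 2α₂) = 1.47 / 0.9626 = 1.53 mmol/kg

DIC = 1.53 mmol/kg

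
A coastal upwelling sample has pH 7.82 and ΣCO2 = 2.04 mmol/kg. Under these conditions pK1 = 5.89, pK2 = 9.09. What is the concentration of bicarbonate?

[HCO3⁻] = 1.91 mmol/kg

α₁ = 1 / (1 + [H⁺]/K1 + K2/[H⁺]) = 1 / (1 + 10^-1.93 + 10^-1.27)
   = 1 / (1 + 0.011749 + 0.053703) = 1/1.0655 = 0.9386
[HCO3⁻] = α₁ × DIC = 0.9386 × 2.04 = 1.91 mmol/kg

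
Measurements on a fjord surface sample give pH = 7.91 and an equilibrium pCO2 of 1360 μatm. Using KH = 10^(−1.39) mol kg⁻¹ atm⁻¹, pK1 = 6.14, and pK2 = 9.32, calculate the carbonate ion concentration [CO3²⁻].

[CO3²⁻] = 0.127 mmol/kg

[CO2*] = KH · pCO2 = 10^(−1.39) × 1360×10^-6 = 5.540×10^-5 mol/kg
α₀ = 1/(1 + K1/[H⁺] + K1K2/[H⁺]²) = 1/(1 + 10^+1.77 + 10^+0.36) = 0.01608
DIC = [CO2*]/α₀ = 5.540×10^-5 / 0.01608 = 3.445 mmol/kg
[CO3²⁻] = α₂·DIC; α₂ = 0.03685, so [CO3²⁻] = 0.03685 × 3.445 = 0.127 mmol/kg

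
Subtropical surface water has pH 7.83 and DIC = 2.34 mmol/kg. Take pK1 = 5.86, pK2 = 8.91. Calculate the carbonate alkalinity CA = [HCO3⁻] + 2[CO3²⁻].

CA = 2.50 mmol/kg

CA = [HCO3⁻] + 2[CO3²⁻] = (α₁ + 2α₂)·DIC
At pH 7.83: [H⁺]/K1 = 10^-1.97 = 0.010715, K2/[H⁺] = 10^-1.08 = 0.083176
α₁ = 1/(1 + 0.010715 + 0.083176) = 1/1.0939 = 0.9142; α₂ = α₁·K2/[H⁺] = 0.07604
α₁ + 2α₂ = 1.0662
CA = 1.0662 × 2.34 = 2.50 mmol/kg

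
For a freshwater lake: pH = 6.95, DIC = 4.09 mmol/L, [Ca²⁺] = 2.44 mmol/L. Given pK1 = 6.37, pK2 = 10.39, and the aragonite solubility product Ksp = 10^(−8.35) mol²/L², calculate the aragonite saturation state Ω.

Ω = 0.642

α₂ = 1 / (1 + [H⁺]/K2 + [H⁺]²/(K1K2)) = 1 / (1 + 10^+3.44 + 10^+2.86)
   = 1 / (1 + 2754.2 + 724.44) = 1/3479.7 = 0.0002874
[CO3²⁻] = α₂ × DIC = 0.0002874 × 4.09 = 0.001175 mmol/L = 1.175 μmol/L
Ksp = 10^(−8.35) = 4.467×10^-9
Ω = [Ca²⁺][CO3²⁻]/Ksp = (2.44×10^-3)(1.175×10^-6) / 4.467×10^-9 = 0.642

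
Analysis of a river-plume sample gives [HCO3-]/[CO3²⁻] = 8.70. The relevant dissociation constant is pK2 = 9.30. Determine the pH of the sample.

From K2 = [H⁺][CO3²⁻]/[HCO3-]:  pH = pK2 − log₁₀([HCO3-]/[CO3²⁻])
log₁₀(8.70) = +0.940
pH = 9.30 − (+0.940) = 8.36

pH = 8.36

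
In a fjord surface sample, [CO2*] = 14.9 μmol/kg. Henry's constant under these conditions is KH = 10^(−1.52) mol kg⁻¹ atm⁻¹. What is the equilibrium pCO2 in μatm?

KH = 10^(−1.52) = 3.020×10^-2 mol kg⁻¹ atm⁻¹
pCO2 = [CO2*]/KH = 14.9×10^-6 / 3.020×10^-2 = 4.93×10^-4 atm = 493 μatm

pCO2 = 493 μatm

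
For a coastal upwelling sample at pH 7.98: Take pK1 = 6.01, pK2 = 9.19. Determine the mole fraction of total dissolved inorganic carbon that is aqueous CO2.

α₀ = 1 / (1 + K1/[H⁺] + K1K2/[H⁺]²) = 1 / (1 + 10^+1.97 + 10^+0.76)
   = 1 / (1 + 93.325 + 5.7544) = 1/100.08 = 0.009992

α₀ = 0.00999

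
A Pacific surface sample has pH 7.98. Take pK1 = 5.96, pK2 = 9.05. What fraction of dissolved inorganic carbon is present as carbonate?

α₂ = 0.0778

α₂ = 1 / (1 + [H⁺]/K2 + [H⁺]²/(K1K2)) = 1 / (1 + 10^+1.07 + 10^-0.95)
   = 1 / (1 + 11.749 + 0.11220) = 1/12.861 = 0.07775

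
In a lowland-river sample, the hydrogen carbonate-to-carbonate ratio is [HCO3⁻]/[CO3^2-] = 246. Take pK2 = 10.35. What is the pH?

From K2 = [H⁺][CO3^2-]/[HCO3⁻]:  pH = pK2 − log₁₀([HCO3⁻]/[CO3^2-])
log₁₀(246) = +2.391
pH = 10.35 − (+2.391) = 7.96

pH = 7.96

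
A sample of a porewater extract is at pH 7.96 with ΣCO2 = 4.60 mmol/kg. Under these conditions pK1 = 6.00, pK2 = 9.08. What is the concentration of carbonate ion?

[CO3²⁻] = 0.321 mmol/kg

α₂ = 1 / (1 + [H⁺]/K2 + [H⁺]²/(K1K2)) = 1 / (1 + 10^+1.12 + 10^-0.84)
   = 1 / (1 + 13.183 + 0.14454) = 1/14.327 = 0.06980
[CO3²⁻] = α₂ × DIC = 0.06980 × 4.60 = 0.321 mmol/kg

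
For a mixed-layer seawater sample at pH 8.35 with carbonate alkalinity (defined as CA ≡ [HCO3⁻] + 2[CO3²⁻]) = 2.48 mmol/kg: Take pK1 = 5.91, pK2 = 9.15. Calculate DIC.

CA = [HCO3⁻] + 2[CO3²⁻] = (α₁ + 2α₂)·DIC
At pH 8.35: [H⁺]/K1 = 10^-2.44 = 0.0036308, K2/[H⁺] = 10^-0.80 = 0.15849
α₁ = 1/(1 + 0.0036308 + 0.15849) = 1/1.1621 = 0.8605; α₂ = α₁·K2/[H⁺] = 0.1364
α₁ + 2α₂ = 1.1333
DIC = CA / (α₁ + 2α₂) = 2.48 / 1.1333 = 2.19 mmol/kg

DIC = 2.19 mmol/kg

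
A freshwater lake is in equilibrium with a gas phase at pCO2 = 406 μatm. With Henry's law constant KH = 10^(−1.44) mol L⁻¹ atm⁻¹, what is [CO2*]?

KH = 10^(−1.44) = 3.631×10^-2 mol L⁻¹ atm⁻¹
[CO2*] = KH · pCO2 = 3.631×10^-2 × 406×10^-6 atm = 1.47×10^-5 mol/L

[CO2*] = 14.7 μmol/L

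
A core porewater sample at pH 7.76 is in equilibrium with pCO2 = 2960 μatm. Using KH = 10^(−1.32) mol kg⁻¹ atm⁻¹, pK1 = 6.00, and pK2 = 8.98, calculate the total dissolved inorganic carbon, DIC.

[CO2*] = KH · pCO2 = 10^(−1.32) × 2960×10^-6 = 1.417×10^-4 mol/kg
α₀ = 1/(1 + K1/[H⁺] + K1K2/[H⁺]²) = 1/(1 + 10^+1.76 + 10^+0.54) = 0.01613
DIC = [CO2*]/α₀ = 1.417×10^-4 / 0.01613 = 8.79 mmol/kg

DIC = 8.79 mmol/kg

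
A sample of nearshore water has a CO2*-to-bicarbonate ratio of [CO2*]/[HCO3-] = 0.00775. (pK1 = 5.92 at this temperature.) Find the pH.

pH = 8.03

From K1 = [H⁺][HCO3-]/[CO2*]:  pH = pK1 − log₁₀([CO2*]/[HCO3-])
log₁₀(0.00775) = -2.111
pH = 5.92 − (-2.111) = 8.03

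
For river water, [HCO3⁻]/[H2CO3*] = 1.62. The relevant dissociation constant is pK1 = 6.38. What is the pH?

pH = 6.59

From K1 = [H⁺][HCO3⁻]/[H2CO3*]:  pH = pK1 + log₁₀([HCO3⁻]/[H2CO3*])
log₁₀(1.62) = +0.210
pH = 6.38 + (+0.210) = 6.59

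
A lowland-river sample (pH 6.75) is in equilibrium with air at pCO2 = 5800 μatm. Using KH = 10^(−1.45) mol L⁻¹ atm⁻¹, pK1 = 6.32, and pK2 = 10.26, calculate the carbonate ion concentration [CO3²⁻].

[CO2*] = KH · pCO2 = 10^(−1.45) × 5800×10^-6 = 2.058×10^-4 mol/L
α₀ = 1/(1 + K1/[H⁺] + K1K2/[H⁺]²) = 1/(1 + 10^+0.43 + 10^-3.08) = 0.2708
DIC = [CO2*]/α₀ = 2.058×10^-4 / 0.2708 = 0.7599 mmol/L
[CO3²⁻] = α₂·DIC; α₂ = 0.0002253, so [CO3²⁻] = 0.0002253 × 0.7599 = 0.000171 mmol/L = 0.171 μmol/L

[CO3²⁻] = 0.171 μmol/L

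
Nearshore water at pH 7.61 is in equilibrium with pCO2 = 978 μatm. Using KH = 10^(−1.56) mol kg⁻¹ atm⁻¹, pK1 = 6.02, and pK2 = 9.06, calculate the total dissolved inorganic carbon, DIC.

DIC = 1.11 mmol/kg

[CO2*] = KH · pCO2 = 10^(−1.56) × 978×10^-6 = 2.694×10^-5 mol/kg
α₀ = 1/(1 + K1/[H⁺] + K1K2/[H⁺]²) = 1/(1 + 10^+1.59 + 10^+0.14) = 0.02422
DIC = [CO2*]/α₀ = 2.694×10^-5 / 0.02422 = 1.11 mmol/kg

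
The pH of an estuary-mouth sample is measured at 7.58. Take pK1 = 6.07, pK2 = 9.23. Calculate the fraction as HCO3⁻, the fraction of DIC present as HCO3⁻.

α₁ = 1 / (1 + [H⁺]/K1 + K2/[H⁺]) = 1 / (1 + 10^-1.51 + 10^-1.65)
   = 1 / (1 + 0.030903 + 0.022387) = 1/1.0533 = 0.9494

α₁ = 0.949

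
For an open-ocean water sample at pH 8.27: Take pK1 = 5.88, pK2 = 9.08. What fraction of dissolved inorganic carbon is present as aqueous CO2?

α₀ = 1 / (1 + K1/[H⁺] + K1K2/[H⁺]²) = 1 / (1 + 10^+2.39 + 10^+1.58)
   = 1 / (1 + 245.47 + 38.019) = 1/284.49 = 0.003515

α₀ = 0.00352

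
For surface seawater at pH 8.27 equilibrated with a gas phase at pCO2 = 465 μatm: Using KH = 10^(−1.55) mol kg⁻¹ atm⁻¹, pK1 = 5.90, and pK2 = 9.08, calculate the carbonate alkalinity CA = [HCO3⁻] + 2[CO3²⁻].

[CO2*] = KH · pCO2 = 10^(−1.55) × 465×10^-6 = 1.311×10^-5 mol/kg
α₀ = 1/(1 + K1/[H⁺] + K1K2/[H⁺]²) = 1/(1 + 10^+2.37 + 10^+1.56) = 0.003680
DIC = [CO2*]/α₀ = 1.311×10^-5 / 0.003680 = 3.561 mmol/kg
CA = (α₁ + 2α₂)·DIC = (0.8627 + 2×0.1336) × 3.561 = 4.02 mmol/kg

CA = 4.02 mmol/kg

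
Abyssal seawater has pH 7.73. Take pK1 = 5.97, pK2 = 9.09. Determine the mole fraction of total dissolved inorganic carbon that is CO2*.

α₀ = 1 / (1 + K1/[H⁺] + K1K2/[H⁺]²) = 1 / (1 + 10^+1.76 + 10^+0.40)
   = 1 / (1 + 57.544 + 2.5119) = 1/61.056 = 0.01638

α₀ = 0.0164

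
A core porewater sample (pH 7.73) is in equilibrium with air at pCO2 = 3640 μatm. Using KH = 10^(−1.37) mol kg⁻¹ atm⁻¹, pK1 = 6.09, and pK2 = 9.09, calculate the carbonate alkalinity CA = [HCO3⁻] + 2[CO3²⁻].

[CO2*] = KH · pCO2 = 10^(−1.37) × 3640×10^-6 = 1.553×10^-4 mol/kg
α₀ = 1/(1 + K1/[H⁺] + K1K2/[H⁺]²) = 1/(1 + 10^+1.64 + 10^+0.28) = 0.02148
DIC = [CO2*]/α₀ = 1.553×10^-4 / 0.02148 = 7.229 mmol/kg
CA = (α₁ + 2α₂)·DIC = (0.9376 + 2×0.04093) × 7.229 = 7.37 mmol/kg

CA = 7.37 mmol/kg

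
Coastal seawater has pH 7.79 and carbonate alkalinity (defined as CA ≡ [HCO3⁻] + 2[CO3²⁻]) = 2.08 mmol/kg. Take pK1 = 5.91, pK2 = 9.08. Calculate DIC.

CA = [HCO3⁻] + 2[CO3²⁻] = (α₁ + 2α₂)·DIC
At pH 7.79: [H⁺]/K1 = 10^-1.88 = 0.013183, K2/[H⁺] = 10^-1.29 = 0.051286
α₁ = 1/(1 + 0.013183 + 0.051286) = 1/1.0645 = 0.9394; α₂ = α₁·K2/[H⁺] = 0.04818
α₁ + 2α₂ = 1.0358
DIC = CA / (α₁ + 2α₂) = 2.08 / 1.0358 = 2.01 mmol/kg

DIC = 2.01 mmol/kg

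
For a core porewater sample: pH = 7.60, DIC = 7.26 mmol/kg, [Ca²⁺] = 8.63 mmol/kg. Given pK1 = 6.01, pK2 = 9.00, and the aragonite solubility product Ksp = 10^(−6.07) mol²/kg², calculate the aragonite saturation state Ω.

Ω = 2.75

α₂ = 1 / (1 + [H⁺]/K2 + [H⁺]²/(K1K2)) = 1 / (1 + 10^+1.40 + 10^-0.19)
   = 1 / (1 + 25.119 + 0.64565) = 1/26.765 = 0.03736
[CO3²⁻] = α₂ × DIC = 0.03736 × 7.26 = 0.2713 mmol/kg
Ksp = 10^(−6.07) = 8.511×10^-7
Ω = [Ca²⁺][CO3²⁻]/Ksp = (8.63×10^-3)(2.713×10^-4) / 8.511×10^-7 = 2.75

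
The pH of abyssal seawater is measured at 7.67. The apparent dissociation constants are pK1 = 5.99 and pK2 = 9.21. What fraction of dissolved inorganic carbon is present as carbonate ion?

α₂ = 0.0275

α₂ = 1 / (1 + [H⁺]/K2 + [H⁺]²/(K1K2)) = 1 / (1 + 10^+1.54 + 10^-0.14)
   = 1 / (1 + 34.674 + 0.72444) = 1/36.398 = 0.02747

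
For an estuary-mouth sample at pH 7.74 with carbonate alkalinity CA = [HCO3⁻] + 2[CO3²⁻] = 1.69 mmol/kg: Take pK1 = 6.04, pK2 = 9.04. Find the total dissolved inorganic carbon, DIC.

CA = [HCO3⁻] + 2[CO3²⁻] = (α₁ + 2α₂)·DIC
At pH 7.74: [H⁺]/K1 = 10^-1.70 = 0.019953, K2/[H⁺] = 10^-1.30 = 0.050119
α₁ = 1/(1 + 0.019953 + 0.050119) = 1/1.0701 = 0.9345; α₂ = α₁·K2/[H⁺] = 0.04684
α₁ + 2α₂ = 1.0282
DIC = CA / (α₁ + 2α₂) = 1.69 / 1.0282 = 1.64 mmol/kg

DIC = 1.64 mmol/kg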